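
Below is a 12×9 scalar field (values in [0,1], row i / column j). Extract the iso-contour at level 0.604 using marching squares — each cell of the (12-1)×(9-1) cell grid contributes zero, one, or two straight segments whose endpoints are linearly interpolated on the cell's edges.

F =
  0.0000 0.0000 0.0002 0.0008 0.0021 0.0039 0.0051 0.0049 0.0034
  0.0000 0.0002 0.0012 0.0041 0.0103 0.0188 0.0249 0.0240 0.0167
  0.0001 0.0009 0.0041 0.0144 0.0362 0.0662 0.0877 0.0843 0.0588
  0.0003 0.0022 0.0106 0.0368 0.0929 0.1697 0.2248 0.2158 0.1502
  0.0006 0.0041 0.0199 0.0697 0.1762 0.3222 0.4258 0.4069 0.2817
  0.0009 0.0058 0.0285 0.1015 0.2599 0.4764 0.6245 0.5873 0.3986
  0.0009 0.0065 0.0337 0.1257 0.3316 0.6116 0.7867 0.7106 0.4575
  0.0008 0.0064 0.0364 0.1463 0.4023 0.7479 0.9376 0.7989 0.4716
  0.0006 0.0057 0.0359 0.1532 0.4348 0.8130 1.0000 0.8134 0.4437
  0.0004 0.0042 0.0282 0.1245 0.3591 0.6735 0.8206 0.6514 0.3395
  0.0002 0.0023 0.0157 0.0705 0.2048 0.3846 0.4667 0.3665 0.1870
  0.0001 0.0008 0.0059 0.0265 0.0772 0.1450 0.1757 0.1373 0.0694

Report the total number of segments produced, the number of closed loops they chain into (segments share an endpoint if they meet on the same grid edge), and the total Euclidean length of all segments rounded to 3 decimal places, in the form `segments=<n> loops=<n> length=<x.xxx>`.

cell (4,5): code 0100 → (4.897,6.000)–(5.000,5.862)
cell (4,6): code 1000 → (5.000,6.551)–(4.897,6.000)
cell (5,4): code 0100 → (5.944,5.000)–(6.000,4.973)
cell (5,5): code 1110 → (5.000,5.862)–(5.944,5.000)
cell (5,6): code 1101 → (5.135,7.000)–(5.000,6.551)
cell (5,7): code 1000 → (6.000,7.421)–(5.135,7.000)
cell (6,4): code 0110 → (6.000,4.973)–(7.000,4.584)
cell (6,7): code 1001 → (7.000,7.595)–(6.000,7.421)
cell (7,4): code 0110 → (7.000,4.584)–(8.000,4.447)
cell (7,7): code 1001 → (8.000,7.566)–(7.000,7.595)
cell (8,4): code 0110 → (8.000,4.447)–(9.000,4.779)
cell (8,7): code 1001 → (9.000,7.152)–(8.000,7.566)
cell (9,4): code 0010 → (9.000,4.779)–(9.241,5.000)
cell (9,5): code 0011 → (9.241,5.000)–(9.612,6.000)
cell (9,6): code 0011 → (9.612,6.000)–(9.166,7.000)
cell (9,7): code 0001 → (9.166,7.000)–(9.000,7.152)
total: 16 segments, chained into 1 closed loop(s), length Σ = 12.451676

segments=16 loops=1 length=12.452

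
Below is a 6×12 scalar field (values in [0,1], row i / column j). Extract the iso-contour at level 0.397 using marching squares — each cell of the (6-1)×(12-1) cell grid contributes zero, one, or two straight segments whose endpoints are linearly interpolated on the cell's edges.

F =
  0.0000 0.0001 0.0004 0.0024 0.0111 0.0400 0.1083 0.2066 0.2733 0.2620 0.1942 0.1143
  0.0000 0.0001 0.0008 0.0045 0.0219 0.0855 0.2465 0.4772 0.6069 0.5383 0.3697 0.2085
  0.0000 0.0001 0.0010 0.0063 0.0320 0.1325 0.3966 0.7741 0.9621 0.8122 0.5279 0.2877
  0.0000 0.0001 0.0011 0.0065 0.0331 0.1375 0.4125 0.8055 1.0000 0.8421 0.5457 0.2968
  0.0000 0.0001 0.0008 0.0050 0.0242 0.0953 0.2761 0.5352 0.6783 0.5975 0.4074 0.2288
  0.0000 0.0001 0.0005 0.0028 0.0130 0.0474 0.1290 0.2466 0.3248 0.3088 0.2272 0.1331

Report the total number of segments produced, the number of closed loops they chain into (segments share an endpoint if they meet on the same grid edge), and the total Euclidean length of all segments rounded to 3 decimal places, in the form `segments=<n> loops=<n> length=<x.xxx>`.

cell (0,6): code 0100 → (0.704,7.000)–(1.000,6.652)
cell (0,7): code 1100 → (0.371,8.000)–(0.704,7.000)
cell (0,8): code 1100 → (0.489,9.000)–(0.371,8.000)
cell (0,9): code 1000 → (1.000,9.838)–(0.489,9.000)
cell (1,6): code 0110 → (1.000,6.652)–(2.000,6.001)
cell (1,9): code 1101 → (1.173,10.000)–(1.000,9.838)
cell (1,10): code 1000 → (2.000,10.545)–(1.173,10.000)
cell (2,5): code 0100 → (2.025,6.000)–(3.000,5.944)
cell (2,6): code 1110 → (2.000,6.001)–(2.025,6.000)
cell (2,10): code 1001 → (3.000,10.597)–(2.000,10.545)
cell (3,5): code 0010 → (3.000,5.944)–(3.114,6.000)
cell (3,6): code 0111 → (3.114,6.000)–(4.000,6.467)
cell (3,10): code 1001 → (4.000,10.058)–(3.000,10.597)
cell (4,6): code 0010 → (4.000,6.467)–(4.479,7.000)
cell (4,7): code 0011 → (4.479,7.000)–(4.796,8.000)
cell (4,8): code 0011 → (4.796,8.000)–(4.694,9.000)
cell (4,9): code 0011 → (4.694,9.000)–(4.058,10.000)
cell (4,10): code 0001 → (4.058,10.000)–(4.000,10.058)
total: 18 segments, chained into 1 closed loop(s), length Σ = 14.226375

segments=18 loops=1 length=14.226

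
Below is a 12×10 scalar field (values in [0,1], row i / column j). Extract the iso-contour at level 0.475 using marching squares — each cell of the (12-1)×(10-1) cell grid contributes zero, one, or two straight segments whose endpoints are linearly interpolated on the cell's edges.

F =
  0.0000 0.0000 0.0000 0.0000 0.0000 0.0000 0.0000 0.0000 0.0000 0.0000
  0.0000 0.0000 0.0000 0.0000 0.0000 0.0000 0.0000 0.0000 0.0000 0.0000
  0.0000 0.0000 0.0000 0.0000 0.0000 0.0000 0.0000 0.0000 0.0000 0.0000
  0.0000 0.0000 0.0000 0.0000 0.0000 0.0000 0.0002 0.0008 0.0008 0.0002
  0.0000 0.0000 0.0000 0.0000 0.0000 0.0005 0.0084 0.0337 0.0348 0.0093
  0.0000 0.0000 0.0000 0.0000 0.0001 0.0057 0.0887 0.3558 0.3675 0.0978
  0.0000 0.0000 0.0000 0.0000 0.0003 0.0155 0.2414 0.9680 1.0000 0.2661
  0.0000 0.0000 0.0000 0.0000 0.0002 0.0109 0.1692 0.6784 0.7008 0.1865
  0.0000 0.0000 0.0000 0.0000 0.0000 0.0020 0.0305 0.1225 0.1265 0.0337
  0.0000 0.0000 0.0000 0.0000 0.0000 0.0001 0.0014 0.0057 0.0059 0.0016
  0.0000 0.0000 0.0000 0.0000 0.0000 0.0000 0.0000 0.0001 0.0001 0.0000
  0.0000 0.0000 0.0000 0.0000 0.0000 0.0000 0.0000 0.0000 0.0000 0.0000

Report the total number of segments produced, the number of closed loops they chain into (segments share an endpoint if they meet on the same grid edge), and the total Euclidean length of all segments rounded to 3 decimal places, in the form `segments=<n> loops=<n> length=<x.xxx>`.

cell (5,6): code 0100 → (5.195,7.000)–(6.000,6.321)
cell (5,7): code 1100 → (5.170,8.000)–(5.195,7.000)
cell (5,8): code 1000 → (6.000,8.715)–(5.170,8.000)
cell (6,6): code 0110 → (6.000,6.321)–(7.000,6.601)
cell (6,8): code 1001 → (7.000,8.439)–(6.000,8.715)
cell (7,6): code 0010 → (7.000,6.601)–(7.366,7.000)
cell (7,7): code 0011 → (7.366,7.000)–(7.393,8.000)
cell (7,8): code 0001 → (7.393,8.000)–(7.000,8.439)
total: 8 segments, chained into 1 closed loop(s), length Σ = 7.356205

segments=8 loops=1 length=7.356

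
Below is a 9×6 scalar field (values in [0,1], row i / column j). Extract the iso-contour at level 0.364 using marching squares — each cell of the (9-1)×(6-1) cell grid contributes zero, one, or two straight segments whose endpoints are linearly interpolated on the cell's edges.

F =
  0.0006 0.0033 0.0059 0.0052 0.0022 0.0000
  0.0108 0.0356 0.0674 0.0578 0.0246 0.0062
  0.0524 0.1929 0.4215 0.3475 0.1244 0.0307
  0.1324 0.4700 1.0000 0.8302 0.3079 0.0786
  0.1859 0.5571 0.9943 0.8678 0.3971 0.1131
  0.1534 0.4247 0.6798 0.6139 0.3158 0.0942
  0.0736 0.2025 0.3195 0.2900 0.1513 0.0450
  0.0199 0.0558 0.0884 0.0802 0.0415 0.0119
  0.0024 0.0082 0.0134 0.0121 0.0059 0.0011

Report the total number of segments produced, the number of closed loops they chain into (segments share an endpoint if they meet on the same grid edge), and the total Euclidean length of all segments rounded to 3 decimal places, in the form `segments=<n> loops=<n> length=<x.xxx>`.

cell (1,1): code 0100 → (1.838,2.000)–(2.000,1.748)
cell (1,2): code 1000 → (2.000,2.777)–(1.838,2.000)
cell (2,0): code 0100 → (2.617,1.000)–(3.000,0.686)
cell (2,1): code 1110 → (2.000,1.748)–(2.617,1.000)
cell (2,2): code 1101 → (2.034,3.000)–(2.000,2.777)
cell (2,3): code 1000 → (3.000,3.893)–(2.034,3.000)
cell (3,0): code 0110 → (3.000,0.686)–(4.000,0.480)
cell (3,3): code 1101 → (3.629,4.000)–(3.000,3.893)
cell (3,4): code 1000 → (4.000,4.117)–(3.629,4.000)
cell (4,0): code 0110 → (4.000,0.480)–(5.000,0.776)
cell (4,3): code 1011 → (5.000,3.838)–(4.407,4.000)
cell (4,4): code 0001 → (4.407,4.000)–(4.000,4.117)
cell (5,0): code 0010 → (5.000,0.776)–(5.273,1.000)
cell (5,1): code 0011 → (5.273,1.000)–(5.876,2.000)
cell (5,2): code 0011 → (5.876,2.000)–(5.772,3.000)
cell (5,3): code 0001 → (5.772,3.000)–(5.000,3.838)
total: 16 segments, chained into 1 closed loop(s), length Σ = 11.893939

segments=16 loops=1 length=11.894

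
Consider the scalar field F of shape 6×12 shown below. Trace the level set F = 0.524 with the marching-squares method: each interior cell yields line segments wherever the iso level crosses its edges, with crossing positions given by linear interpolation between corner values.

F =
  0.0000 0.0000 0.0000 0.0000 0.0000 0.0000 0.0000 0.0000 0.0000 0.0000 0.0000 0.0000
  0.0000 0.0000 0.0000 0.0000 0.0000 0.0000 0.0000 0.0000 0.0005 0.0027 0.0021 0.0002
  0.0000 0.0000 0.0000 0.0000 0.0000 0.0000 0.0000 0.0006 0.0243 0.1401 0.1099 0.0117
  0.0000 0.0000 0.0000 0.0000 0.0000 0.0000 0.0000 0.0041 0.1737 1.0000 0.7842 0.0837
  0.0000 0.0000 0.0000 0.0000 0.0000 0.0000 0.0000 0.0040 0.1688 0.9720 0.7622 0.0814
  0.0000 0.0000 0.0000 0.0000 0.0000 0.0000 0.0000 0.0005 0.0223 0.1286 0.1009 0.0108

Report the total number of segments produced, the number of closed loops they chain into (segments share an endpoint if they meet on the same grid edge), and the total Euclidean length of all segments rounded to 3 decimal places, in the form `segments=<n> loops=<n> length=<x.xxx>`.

cell (2,8): code 0100 → (2.446,9.000)–(3.000,8.424)
cell (2,9): code 1100 → (2.614,10.000)–(2.446,9.000)
cell (2,10): code 1000 → (3.000,10.371)–(2.614,10.000)
cell (3,8): code 0110 → (3.000,8.424)–(4.000,8.442)
cell (3,10): code 1001 → (4.000,10.350)–(3.000,10.371)
cell (4,8): code 0010 → (4.000,8.442)–(4.531,9.000)
cell (4,9): code 0011 → (4.531,9.000)–(4.360,10.000)
cell (4,10): code 0001 → (4.360,10.000)–(4.000,10.350)
total: 8 segments, chained into 1 closed loop(s), length Σ = 6.635791

segments=8 loops=1 length=6.636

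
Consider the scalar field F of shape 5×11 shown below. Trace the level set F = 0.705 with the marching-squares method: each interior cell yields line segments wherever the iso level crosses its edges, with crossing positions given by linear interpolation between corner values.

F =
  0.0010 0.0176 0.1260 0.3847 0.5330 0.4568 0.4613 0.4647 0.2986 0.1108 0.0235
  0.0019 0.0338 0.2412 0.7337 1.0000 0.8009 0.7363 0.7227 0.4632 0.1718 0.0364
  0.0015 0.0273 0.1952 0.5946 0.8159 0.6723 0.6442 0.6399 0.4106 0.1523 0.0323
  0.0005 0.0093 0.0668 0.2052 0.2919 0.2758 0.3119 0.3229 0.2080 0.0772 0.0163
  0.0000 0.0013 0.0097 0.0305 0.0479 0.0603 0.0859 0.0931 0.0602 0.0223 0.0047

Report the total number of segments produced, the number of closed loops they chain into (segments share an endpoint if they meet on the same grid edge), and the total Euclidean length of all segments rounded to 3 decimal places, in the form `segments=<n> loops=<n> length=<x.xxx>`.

segments=14 loops=1 length=9.563

cell (0,2): code 0100 → (0.918,3.000)–(1.000,2.942)
cell (0,3): code 1100 → (0.368,4.000)–(0.918,3.000)
cell (0,4): code 1100 → (0.721,5.000)–(0.368,4.000)
cell (0,5): code 1100 → (0.886,6.000)–(0.721,5.000)
cell (0,6): code 1100 → (0.931,7.000)–(0.886,6.000)
cell (0,7): code 1000 → (1.000,7.068)–(0.931,7.000)
cell (1,2): code 0010 → (1.000,2.942)–(1.206,3.000)
cell (1,3): code 0111 → (1.206,3.000)–(2.000,3.499)
cell (1,4): code 1011 → (2.000,4.772)–(1.746,5.000)
cell (1,5): code 0011 → (1.746,5.000)–(1.340,6.000)
cell (1,6): code 0011 → (1.340,6.000)–(1.214,7.000)
cell (1,7): code 0001 → (1.214,7.000)–(1.000,7.068)
cell (2,3): code 0010 → (2.000,3.499)–(2.212,4.000)
cell (2,4): code 0001 → (2.212,4.000)–(2.000,4.772)
total: 14 segments, chained into 1 closed loop(s), length Σ = 9.562989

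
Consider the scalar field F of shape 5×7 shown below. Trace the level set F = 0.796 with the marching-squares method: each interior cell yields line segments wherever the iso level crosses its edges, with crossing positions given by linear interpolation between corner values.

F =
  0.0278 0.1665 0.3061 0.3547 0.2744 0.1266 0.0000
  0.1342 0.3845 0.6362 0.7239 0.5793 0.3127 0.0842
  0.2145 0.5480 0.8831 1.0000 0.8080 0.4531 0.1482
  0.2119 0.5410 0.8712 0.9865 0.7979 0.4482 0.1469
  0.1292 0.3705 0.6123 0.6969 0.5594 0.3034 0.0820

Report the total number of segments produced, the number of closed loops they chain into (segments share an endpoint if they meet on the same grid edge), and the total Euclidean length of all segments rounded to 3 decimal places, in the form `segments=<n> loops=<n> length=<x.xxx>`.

segments=10 loops=1 length=7.423

cell (1,1): code 0100 → (1.647,2.000)–(2.000,1.740)
cell (1,2): code 1100 → (1.261,3.000)–(1.647,2.000)
cell (1,3): code 1100 → (1.948,4.000)–(1.261,3.000)
cell (1,4): code 1000 → (2.000,4.034)–(1.948,4.000)
cell (2,1): code 0110 → (2.000,1.740)–(3.000,1.772)
cell (2,4): code 1001 → (3.000,4.005)–(2.000,4.034)
cell (3,1): code 0010 → (3.000,1.772)–(3.290,2.000)
cell (3,2): code 0011 → (3.290,2.000)–(3.658,3.000)
cell (3,3): code 0011 → (3.658,3.000)–(3.008,4.000)
cell (3,4): code 0001 → (3.008,4.000)–(3.000,4.005)
total: 10 segments, chained into 1 closed loop(s), length Σ = 7.423052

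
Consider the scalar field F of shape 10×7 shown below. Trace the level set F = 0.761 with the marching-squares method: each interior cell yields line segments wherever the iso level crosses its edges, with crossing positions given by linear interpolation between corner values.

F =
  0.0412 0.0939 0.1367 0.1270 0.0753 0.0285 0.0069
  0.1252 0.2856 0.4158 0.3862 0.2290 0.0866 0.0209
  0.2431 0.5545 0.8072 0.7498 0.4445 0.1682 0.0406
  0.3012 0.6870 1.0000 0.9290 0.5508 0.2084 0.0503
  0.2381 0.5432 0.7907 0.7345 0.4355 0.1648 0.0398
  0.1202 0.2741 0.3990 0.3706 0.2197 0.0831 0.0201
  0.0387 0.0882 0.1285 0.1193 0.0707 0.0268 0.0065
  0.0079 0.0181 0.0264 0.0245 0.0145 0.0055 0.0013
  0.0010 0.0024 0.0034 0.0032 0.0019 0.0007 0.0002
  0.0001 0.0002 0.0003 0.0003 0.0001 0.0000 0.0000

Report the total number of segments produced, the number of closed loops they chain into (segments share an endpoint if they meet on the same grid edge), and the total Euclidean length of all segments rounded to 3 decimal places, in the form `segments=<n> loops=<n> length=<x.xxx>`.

segments=10 loops=1 length=6.757

cell (1,1): code 0100 → (1.882,2.000)–(2.000,1.817)
cell (1,2): code 1000 → (2.000,2.805)–(1.882,2.000)
cell (2,1): code 0110 → (2.000,1.817)–(3.000,1.236)
cell (2,2): code 1101 → (2.062,3.000)–(2.000,2.805)
cell (2,3): code 1000 → (3.000,3.444)–(2.062,3.000)
cell (3,1): code 0110 → (3.000,1.236)–(4.000,1.880)
cell (3,2): code 1011 → (4.000,2.528)–(3.864,3.000)
cell (3,3): code 0001 → (3.864,3.000)–(3.000,3.444)
cell (4,1): code 0010 → (4.000,1.880)–(4.076,2.000)
cell (4,2): code 0001 → (4.076,2.000)–(4.000,2.528)
total: 10 segments, chained into 1 closed loop(s), length Σ = 6.756944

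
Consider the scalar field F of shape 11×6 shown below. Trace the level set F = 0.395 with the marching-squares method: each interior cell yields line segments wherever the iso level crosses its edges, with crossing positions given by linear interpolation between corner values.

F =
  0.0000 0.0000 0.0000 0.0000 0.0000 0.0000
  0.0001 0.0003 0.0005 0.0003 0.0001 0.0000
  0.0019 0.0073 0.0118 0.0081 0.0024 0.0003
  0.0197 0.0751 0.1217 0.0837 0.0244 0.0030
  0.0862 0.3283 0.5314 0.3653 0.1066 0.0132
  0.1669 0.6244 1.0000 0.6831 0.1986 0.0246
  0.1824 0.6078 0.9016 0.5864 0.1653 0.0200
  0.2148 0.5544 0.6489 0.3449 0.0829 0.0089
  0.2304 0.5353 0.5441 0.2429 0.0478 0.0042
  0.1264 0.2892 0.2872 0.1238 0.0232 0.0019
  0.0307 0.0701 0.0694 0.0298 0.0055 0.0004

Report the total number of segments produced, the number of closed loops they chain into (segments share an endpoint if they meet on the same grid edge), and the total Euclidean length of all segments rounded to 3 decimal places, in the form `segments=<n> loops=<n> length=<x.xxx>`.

cell (3,1): code 0100 → (3.667,2.000)–(4.000,1.328)
cell (3,2): code 1000 → (4.000,2.821)–(3.667,2.000)
cell (4,0): code 0100 → (4.225,1.000)–(5.000,0.499)
cell (4,1): code 1110 → (4.000,1.328)–(4.225,1.000)
cell (4,2): code 1101 → (4.093,3.000)–(4.000,2.821)
cell (4,3): code 1000 → (5.000,3.595)–(4.093,3.000)
cell (5,0): code 0110 → (5.000,0.499)–(6.000,0.500)
cell (5,3): code 1001 → (6.000,3.455)–(5.000,3.595)
cell (6,0): code 0110 → (6.000,0.500)–(7.000,0.531)
cell (6,2): code 1011 → (7.000,2.835)–(6.793,3.000)
cell (6,3): code 0001 → (6.793,3.000)–(6.000,3.455)
cell (7,0): code 0110 → (7.000,0.531)–(8.000,0.540)
cell (7,2): code 1001 → (8.000,2.495)–(7.000,2.835)
cell (8,0): code 0010 → (8.000,0.540)–(8.570,1.000)
cell (8,1): code 0011 → (8.570,1.000)–(8.580,2.000)
cell (8,2): code 0001 → (8.580,2.000)–(8.000,2.495)
total: 16 segments, chained into 1 closed loop(s), length Σ = 12.983342

segments=16 loops=1 length=12.983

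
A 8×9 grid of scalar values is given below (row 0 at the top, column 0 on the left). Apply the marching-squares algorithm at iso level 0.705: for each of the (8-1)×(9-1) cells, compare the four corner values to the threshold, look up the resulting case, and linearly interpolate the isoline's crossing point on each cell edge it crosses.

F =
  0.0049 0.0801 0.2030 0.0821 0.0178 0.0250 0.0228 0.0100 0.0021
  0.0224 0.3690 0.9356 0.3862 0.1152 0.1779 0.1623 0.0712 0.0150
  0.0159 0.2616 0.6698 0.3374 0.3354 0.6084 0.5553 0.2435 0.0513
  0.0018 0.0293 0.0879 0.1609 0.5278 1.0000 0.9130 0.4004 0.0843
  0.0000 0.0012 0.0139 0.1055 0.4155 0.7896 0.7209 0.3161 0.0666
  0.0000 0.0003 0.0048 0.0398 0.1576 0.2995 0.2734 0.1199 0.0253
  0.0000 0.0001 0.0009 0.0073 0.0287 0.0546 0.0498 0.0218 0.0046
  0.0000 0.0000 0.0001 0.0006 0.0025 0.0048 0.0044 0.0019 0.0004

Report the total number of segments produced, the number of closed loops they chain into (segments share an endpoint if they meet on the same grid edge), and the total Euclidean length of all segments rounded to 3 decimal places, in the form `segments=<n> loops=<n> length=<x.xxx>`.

cell (0,1): code 0100 → (0.685,2.000)–(1.000,1.593)
cell (0,2): code 1000 → (1.000,2.420)–(0.685,2.000)
cell (1,1): code 0010 → (1.000,1.593)–(1.868,2.000)
cell (1,2): code 0001 → (1.868,2.000)–(1.000,2.420)
cell (2,4): code 0100 → (2.247,5.000)–(3.000,4.375)
cell (2,5): code 1100 → (2.419,6.000)–(2.247,5.000)
cell (2,6): code 1000 → (3.000,6.406)–(2.419,6.000)
cell (3,4): code 0110 → (3.000,4.375)–(4.000,4.774)
cell (3,6): code 1001 → (4.000,6.039)–(3.000,6.406)
cell (4,4): code 0010 → (4.000,4.774)–(4.173,5.000)
cell (4,5): code 0011 → (4.173,5.000)–(4.036,6.000)
cell (4,6): code 0001 → (4.036,6.000)–(4.000,6.039)
total: 12 segments, chained into 2 closed loop(s), length Σ = 9.151975

segments=12 loops=2 length=9.152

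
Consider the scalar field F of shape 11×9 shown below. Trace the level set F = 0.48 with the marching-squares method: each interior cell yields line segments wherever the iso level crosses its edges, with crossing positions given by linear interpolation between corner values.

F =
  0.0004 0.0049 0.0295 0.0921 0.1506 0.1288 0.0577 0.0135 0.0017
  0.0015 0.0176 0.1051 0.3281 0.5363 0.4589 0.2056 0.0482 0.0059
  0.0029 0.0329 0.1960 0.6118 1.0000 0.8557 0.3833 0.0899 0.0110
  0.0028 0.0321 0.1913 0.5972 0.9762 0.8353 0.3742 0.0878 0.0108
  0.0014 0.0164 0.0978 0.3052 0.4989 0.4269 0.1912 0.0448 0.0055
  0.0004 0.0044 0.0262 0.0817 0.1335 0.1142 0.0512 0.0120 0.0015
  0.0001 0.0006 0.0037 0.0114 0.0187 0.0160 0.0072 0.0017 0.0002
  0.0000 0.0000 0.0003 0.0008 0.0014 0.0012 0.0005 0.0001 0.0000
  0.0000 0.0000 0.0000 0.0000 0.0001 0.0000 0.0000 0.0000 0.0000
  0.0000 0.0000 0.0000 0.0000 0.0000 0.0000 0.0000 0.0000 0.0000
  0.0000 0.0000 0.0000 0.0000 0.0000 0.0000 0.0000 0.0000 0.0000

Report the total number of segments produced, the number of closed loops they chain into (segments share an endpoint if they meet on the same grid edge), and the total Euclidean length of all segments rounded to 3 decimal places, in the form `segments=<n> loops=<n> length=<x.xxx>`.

segments=14 loops=1 length=9.898

cell (0,3): code 0100 → (0.854,4.000)–(1.000,3.730)
cell (0,4): code 1000 → (1.000,4.727)–(0.854,4.000)
cell (1,2): code 0100 → (1.535,3.000)–(2.000,2.683)
cell (1,3): code 1110 → (1.000,3.730)–(1.535,3.000)
cell (1,4): code 1101 → (1.053,5.000)–(1.000,4.727)
cell (1,5): code 1000 → (2.000,5.795)–(1.053,5.000)
cell (2,2): code 0110 → (2.000,2.683)–(3.000,2.711)
cell (2,5): code 1001 → (3.000,5.771)–(2.000,5.795)
cell (3,2): code 0010 → (3.000,2.711)–(3.401,3.000)
cell (3,3): code 0111 → (3.401,3.000)–(4.000,3.902)
cell (3,4): code 1011 → (4.000,4.263)–(3.870,5.000)
cell (3,5): code 0001 → (3.870,5.000)–(3.000,5.771)
cell (4,3): code 0010 → (4.000,3.902)–(4.052,4.000)
cell (4,4): code 0001 → (4.052,4.000)–(4.000,4.263)
total: 14 segments, chained into 1 closed loop(s), length Σ = 9.897922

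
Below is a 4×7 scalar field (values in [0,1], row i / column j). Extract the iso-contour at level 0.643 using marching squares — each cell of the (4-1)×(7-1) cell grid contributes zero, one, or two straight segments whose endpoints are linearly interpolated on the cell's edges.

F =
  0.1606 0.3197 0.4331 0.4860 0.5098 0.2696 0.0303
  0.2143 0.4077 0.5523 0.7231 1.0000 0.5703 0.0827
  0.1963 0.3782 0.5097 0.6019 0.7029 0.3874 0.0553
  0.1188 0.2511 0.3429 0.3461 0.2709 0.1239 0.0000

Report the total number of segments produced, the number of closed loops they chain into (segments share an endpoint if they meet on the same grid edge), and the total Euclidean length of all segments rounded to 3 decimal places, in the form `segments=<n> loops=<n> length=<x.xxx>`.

segments=8 loops=1 length=6.128

cell (0,2): code 0100 → (0.662,3.000)–(1.000,2.531)
cell (0,3): code 1100 → (0.272,4.000)–(0.662,3.000)
cell (0,4): code 1000 → (1.000,4.831)–(0.272,4.000)
cell (1,2): code 0010 → (1.000,2.531)–(1.661,3.000)
cell (1,3): code 0111 → (1.661,3.000)–(2.000,3.407)
cell (1,4): code 1001 → (2.000,4.190)–(1.000,4.831)
cell (2,3): code 0010 → (2.000,3.407)–(2.139,4.000)
cell (2,4): code 0001 → (2.139,4.000)–(2.000,4.190)
total: 8 segments, chained into 1 closed loop(s), length Σ = 6.128348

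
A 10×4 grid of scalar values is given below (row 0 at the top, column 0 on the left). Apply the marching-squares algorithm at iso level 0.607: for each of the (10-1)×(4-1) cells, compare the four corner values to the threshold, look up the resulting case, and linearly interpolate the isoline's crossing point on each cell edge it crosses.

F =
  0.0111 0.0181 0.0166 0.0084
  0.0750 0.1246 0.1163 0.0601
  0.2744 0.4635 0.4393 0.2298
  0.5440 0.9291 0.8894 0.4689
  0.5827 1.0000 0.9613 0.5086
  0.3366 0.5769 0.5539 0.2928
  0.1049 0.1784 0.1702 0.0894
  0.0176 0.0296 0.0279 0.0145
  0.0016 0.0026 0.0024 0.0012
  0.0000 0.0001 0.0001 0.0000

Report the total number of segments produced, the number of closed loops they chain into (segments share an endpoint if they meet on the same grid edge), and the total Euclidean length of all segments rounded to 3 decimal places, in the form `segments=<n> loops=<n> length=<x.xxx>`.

cell (2,0): code 0100 → (2.308,1.000)–(3.000,0.164)
cell (2,1): code 1100 → (2.373,2.000)–(2.308,1.000)
cell (2,2): code 1000 → (3.000,2.672)–(2.373,2.000)
cell (3,0): code 0110 → (3.000,0.164)–(4.000,0.058)
cell (3,2): code 1001 → (4.000,2.783)–(3.000,2.672)
cell (4,0): code 0010 → (4.000,0.058)–(4.929,1.000)
cell (4,1): code 0011 → (4.929,1.000)–(4.870,2.000)
cell (4,2): code 0001 → (4.870,2.000)–(4.000,2.783)
total: 8 segments, chained into 1 closed loop(s), length Σ = 8.512729

segments=8 loops=1 length=8.513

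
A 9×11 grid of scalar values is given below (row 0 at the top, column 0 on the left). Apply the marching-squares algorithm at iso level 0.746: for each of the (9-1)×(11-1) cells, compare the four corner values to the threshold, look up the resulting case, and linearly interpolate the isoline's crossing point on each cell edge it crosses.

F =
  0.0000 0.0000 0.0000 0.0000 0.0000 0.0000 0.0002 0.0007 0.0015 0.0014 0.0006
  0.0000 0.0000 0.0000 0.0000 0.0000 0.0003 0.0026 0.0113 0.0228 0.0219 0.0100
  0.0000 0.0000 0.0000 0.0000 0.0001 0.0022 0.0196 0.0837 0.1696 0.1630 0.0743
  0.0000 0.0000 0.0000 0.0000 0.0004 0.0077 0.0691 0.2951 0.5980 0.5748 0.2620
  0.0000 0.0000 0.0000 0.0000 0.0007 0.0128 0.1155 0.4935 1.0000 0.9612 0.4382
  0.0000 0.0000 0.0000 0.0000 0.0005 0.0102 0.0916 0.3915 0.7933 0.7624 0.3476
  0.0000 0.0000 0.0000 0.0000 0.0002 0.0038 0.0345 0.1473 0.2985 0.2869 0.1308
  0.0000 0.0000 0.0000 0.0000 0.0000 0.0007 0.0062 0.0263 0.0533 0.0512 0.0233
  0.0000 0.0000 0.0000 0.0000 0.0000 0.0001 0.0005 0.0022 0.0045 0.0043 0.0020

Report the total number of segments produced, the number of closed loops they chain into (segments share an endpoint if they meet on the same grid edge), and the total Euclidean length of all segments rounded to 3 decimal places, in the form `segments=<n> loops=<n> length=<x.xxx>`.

segments=8 loops=1 length=5.846

cell (3,7): code 0100 → (3.368,8.000)–(4.000,7.499)
cell (3,8): code 1100 → (3.443,9.000)–(3.368,8.000)
cell (3,9): code 1000 → (4.000,9.411)–(3.443,9.000)
cell (4,7): code 0110 → (4.000,7.499)–(5.000,7.882)
cell (4,9): code 1001 → (5.000,9.040)–(4.000,9.411)
cell (5,7): code 0010 → (5.000,7.882)–(5.096,8.000)
cell (5,8): code 0011 → (5.096,8.000)–(5.034,9.000)
cell (5,9): code 0001 → (5.034,9.000)–(5.000,9.040)
total: 8 segments, chained into 1 closed loop(s), length Σ = 5.845928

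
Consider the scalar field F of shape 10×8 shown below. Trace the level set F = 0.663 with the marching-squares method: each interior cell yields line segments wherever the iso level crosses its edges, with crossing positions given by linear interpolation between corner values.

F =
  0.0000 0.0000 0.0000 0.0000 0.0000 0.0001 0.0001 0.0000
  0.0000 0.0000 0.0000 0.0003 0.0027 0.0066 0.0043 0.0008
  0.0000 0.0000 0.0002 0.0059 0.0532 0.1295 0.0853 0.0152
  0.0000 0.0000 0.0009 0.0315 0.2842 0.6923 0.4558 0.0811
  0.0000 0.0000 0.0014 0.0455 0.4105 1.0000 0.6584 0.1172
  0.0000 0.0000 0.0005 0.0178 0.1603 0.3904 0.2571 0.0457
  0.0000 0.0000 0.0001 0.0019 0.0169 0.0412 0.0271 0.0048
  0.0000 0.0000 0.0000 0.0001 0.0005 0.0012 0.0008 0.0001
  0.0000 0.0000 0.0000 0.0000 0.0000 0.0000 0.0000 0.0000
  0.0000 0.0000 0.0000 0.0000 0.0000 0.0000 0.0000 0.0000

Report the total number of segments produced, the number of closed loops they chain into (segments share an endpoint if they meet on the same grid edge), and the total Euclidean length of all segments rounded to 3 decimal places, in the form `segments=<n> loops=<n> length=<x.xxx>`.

segments=6 loops=1 length=4.588

cell (2,4): code 0100 → (2.948,5.000)–(3.000,4.928)
cell (2,5): code 1000 → (3.000,5.124)–(2.948,5.000)
cell (3,4): code 0110 → (3.000,4.928)–(4.000,4.428)
cell (3,5): code 1001 → (4.000,5.987)–(3.000,5.124)
cell (4,4): code 0010 → (4.000,4.428)–(4.553,5.000)
cell (4,5): code 0001 → (4.553,5.000)–(4.000,5.987)
total: 6 segments, chained into 1 closed loop(s), length Σ = 4.587827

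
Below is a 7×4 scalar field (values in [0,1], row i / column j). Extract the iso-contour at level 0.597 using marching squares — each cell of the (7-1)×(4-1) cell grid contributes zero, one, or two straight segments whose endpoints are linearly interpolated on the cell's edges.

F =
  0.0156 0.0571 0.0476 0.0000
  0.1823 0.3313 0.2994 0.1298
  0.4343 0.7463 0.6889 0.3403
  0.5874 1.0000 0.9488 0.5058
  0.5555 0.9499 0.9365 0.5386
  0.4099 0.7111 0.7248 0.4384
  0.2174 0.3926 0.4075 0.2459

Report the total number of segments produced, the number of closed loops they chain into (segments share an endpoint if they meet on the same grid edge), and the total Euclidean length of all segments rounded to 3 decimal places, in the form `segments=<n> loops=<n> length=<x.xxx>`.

cell (1,0): code 0100 → (1.640,1.000)–(2.000,0.521)
cell (1,1): code 1100 → (1.764,2.000)–(1.640,1.000)
cell (1,2): code 1000 → (2.000,2.264)–(1.764,2.000)
cell (2,0): code 0110 → (2.000,0.521)–(3.000,0.023)
cell (2,2): code 1001 → (3.000,2.794)–(2.000,2.264)
cell (3,0): code 0110 → (3.000,0.023)–(4.000,0.105)
cell (3,2): code 1001 → (4.000,2.853)–(3.000,2.794)
cell (4,0): code 0110 → (4.000,0.105)–(5.000,0.621)
cell (4,2): code 1001 → (5.000,2.446)–(4.000,2.853)
cell (5,0): code 0010 → (5.000,0.621)–(5.358,1.000)
cell (5,1): code 0011 → (5.358,1.000)–(5.403,2.000)
cell (5,2): code 0001 → (5.403,2.000)–(5.000,2.446)
total: 12 segments, chained into 1 closed loop(s), length Σ = 10.542849

segments=12 loops=1 length=10.543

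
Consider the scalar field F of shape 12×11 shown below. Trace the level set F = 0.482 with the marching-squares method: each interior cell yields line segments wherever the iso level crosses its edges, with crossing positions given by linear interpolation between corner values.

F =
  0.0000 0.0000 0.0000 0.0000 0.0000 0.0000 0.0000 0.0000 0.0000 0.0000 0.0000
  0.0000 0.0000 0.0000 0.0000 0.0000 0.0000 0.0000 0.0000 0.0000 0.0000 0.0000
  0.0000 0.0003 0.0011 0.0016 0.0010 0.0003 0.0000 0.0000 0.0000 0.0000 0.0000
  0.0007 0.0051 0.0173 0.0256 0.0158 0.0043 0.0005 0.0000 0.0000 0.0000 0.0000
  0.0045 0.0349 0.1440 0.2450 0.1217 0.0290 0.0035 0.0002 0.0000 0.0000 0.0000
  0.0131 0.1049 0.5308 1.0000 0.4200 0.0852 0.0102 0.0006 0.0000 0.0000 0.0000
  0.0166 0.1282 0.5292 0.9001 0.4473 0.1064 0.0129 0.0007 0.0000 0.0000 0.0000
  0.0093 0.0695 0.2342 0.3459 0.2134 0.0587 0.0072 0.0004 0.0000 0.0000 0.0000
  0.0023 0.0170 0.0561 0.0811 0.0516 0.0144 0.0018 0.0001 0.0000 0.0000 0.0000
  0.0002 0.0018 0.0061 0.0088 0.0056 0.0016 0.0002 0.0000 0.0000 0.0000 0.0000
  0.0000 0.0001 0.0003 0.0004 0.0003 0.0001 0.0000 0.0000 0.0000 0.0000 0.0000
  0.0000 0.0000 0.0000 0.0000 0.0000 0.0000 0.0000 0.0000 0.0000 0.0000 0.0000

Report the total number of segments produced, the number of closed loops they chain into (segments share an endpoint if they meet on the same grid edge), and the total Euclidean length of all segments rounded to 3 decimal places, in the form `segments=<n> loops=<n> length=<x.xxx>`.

cell (4,1): code 0100 → (4.874,2.000)–(5.000,1.885)
cell (4,2): code 1100 → (4.314,3.000)–(4.874,2.000)
cell (4,3): code 1000 → (5.000,3.893)–(4.314,3.000)
cell (5,1): code 0110 → (5.000,1.885)–(6.000,1.882)
cell (5,3): code 1001 → (6.000,3.923)–(5.000,3.893)
cell (6,1): code 0010 → (6.000,1.882)–(6.160,2.000)
cell (6,2): code 0011 → (6.160,2.000)–(6.754,3.000)
cell (6,3): code 0001 → (6.754,3.000)–(6.000,3.923)
total: 8 segments, chained into 1 closed loop(s), length Σ = 6.997530

segments=8 loops=1 length=6.998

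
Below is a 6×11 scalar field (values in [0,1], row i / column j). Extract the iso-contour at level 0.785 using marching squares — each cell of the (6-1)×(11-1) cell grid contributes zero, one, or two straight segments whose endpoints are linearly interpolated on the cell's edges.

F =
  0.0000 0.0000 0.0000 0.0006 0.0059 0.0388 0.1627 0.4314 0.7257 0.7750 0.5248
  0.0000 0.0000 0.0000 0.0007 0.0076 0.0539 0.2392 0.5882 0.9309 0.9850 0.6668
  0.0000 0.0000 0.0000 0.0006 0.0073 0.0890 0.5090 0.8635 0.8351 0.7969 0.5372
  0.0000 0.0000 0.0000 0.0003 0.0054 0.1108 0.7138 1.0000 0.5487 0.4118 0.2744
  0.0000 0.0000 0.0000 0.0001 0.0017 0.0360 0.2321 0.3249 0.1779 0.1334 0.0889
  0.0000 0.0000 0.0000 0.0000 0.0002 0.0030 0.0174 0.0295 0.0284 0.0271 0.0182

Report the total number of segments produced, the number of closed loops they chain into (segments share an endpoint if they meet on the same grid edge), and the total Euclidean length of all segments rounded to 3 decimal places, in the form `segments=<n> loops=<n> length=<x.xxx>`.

cell (0,7): code 0100 → (0.289,8.000)–(1.000,7.574)
cell (0,8): code 1100 → (0.048,9.000)–(0.289,8.000)
cell (0,9): code 1000 → (1.000,9.629)–(0.048,9.000)
cell (1,6): code 0100 → (1.715,7.000)–(2.000,6.779)
cell (1,7): code 1110 → (1.000,7.574)–(1.715,7.000)
cell (1,9): code 1001 → (2.000,9.046)–(1.000,9.629)
cell (2,6): code 0110 → (2.000,6.779)–(3.000,6.249)
cell (2,7): code 1011 → (3.000,7.476)–(2.175,8.000)
cell (2,8): code 0011 → (2.175,8.000)–(2.031,9.000)
cell (2,9): code 0001 → (2.031,9.000)–(2.000,9.046)
cell (3,6): code 0010 → (3.000,6.249)–(3.318,7.000)
cell (3,7): code 0001 → (3.318,7.000)–(3.000,7.476)
total: 12 segments, chained into 1 closed loop(s), length Σ = 9.997336

segments=12 loops=1 length=9.997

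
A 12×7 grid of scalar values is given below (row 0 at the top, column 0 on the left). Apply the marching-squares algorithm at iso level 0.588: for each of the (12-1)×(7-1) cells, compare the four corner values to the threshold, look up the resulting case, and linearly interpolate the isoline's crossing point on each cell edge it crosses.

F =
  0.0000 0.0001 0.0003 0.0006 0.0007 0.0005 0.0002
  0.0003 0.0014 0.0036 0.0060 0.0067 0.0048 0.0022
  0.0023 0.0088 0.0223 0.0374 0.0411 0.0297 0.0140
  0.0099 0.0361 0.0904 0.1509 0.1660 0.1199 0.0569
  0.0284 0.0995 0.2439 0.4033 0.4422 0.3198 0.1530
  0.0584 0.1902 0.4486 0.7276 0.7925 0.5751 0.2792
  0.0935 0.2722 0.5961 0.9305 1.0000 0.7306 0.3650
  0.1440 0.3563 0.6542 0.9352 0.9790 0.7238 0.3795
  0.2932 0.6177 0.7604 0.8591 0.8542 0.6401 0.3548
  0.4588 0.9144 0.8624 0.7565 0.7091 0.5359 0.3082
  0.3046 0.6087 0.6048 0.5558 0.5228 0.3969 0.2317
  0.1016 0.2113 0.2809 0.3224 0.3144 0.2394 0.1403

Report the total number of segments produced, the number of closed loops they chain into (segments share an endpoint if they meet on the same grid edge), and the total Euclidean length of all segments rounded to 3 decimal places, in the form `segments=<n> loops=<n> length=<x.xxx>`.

cell (4,2): code 0100 → (4.570,3.000)–(5.000,2.500)
cell (4,3): code 1100 → (4.416,4.000)–(4.570,3.000)
cell (4,4): code 1000 → (5.000,4.941)–(4.416,4.000)
cell (5,1): code 0100 → (5.945,2.000)–(6.000,1.975)
cell (5,2): code 1110 → (5.000,2.500)–(5.945,2.000)
cell (5,4): code 1101 → (5.083,5.000)–(5.000,4.941)
cell (5,5): code 1000 → (6.000,5.390)–(5.083,5.000)
cell (6,1): code 0110 → (6.000,1.975)–(7.000,1.778)
cell (6,5): code 1001 → (7.000,5.394)–(6.000,5.390)
cell (7,0): code 0100 → (7.886,1.000)–(8.000,0.908)
cell (7,1): code 1110 → (7.000,1.778)–(7.886,1.000)
cell (7,5): code 1001 → (8.000,5.183)–(7.000,5.394)
cell (8,0): code 0110 → (8.000,0.908)–(9.000,0.284)
cell (8,4): code 1011 → (9.000,4.699)–(8.500,5.000)
cell (8,5): code 0001 → (8.500,5.000)–(8.000,5.183)
cell (9,0): code 0110 → (9.000,0.284)–(10.000,0.932)
cell (9,2): code 1011 → (10.000,2.343)–(9.840,3.000)
cell (9,3): code 0011 → (9.840,3.000)–(9.650,4.000)
cell (9,4): code 0001 → (9.650,4.000)–(9.000,4.699)
cell (10,0): code 0010 → (10.000,0.932)–(10.052,1.000)
cell (10,1): code 0011 → (10.052,1.000)–(10.052,2.000)
cell (10,2): code 0001 → (10.052,2.000)–(10.000,2.343)
total: 22 segments, chained into 1 closed loop(s), length Σ = 16.941515

segments=22 loops=1 length=16.942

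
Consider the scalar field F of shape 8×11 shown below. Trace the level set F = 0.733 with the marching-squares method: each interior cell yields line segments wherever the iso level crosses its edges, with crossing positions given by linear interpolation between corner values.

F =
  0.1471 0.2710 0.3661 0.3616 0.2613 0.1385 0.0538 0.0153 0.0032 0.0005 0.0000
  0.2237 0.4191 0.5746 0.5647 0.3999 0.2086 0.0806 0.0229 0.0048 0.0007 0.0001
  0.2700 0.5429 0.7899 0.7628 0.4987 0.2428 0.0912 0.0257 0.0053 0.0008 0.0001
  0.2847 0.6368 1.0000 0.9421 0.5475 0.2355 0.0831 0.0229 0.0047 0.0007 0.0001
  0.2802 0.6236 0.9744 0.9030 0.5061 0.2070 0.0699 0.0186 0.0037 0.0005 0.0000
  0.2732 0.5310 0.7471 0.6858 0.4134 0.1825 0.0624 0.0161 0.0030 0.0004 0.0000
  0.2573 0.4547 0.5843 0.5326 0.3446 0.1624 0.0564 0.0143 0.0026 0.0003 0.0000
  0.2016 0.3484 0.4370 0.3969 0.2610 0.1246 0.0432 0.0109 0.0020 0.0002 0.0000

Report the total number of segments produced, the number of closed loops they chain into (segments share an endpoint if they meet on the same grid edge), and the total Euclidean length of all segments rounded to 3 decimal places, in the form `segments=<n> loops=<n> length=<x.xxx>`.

cell (1,1): code 0100 → (1.736,2.000)–(2.000,1.770)
cell (1,2): code 1100 → (1.850,3.000)–(1.736,2.000)
cell (1,3): code 1000 → (2.000,3.113)–(1.850,3.000)
cell (2,1): code 0110 → (2.000,1.770)–(3.000,1.265)
cell (2,3): code 1001 → (3.000,3.530)–(2.000,3.113)
cell (3,1): code 0110 → (3.000,1.265)–(4.000,1.312)
cell (3,3): code 1001 → (4.000,3.428)–(3.000,3.530)
cell (4,1): code 0110 → (4.000,1.312)–(5.000,1.935)
cell (4,2): code 1011 → (5.000,2.230)–(4.783,3.000)
cell (4,3): code 0001 → (4.783,3.000)–(4.000,3.428)
cell (5,1): code 0010 → (5.000,1.935)–(5.087,2.000)
cell (5,2): code 0001 → (5.087,2.000)–(5.000,2.230)
total: 12 segments, chained into 1 closed loop(s), length Σ = 8.979641

segments=12 loops=1 length=8.980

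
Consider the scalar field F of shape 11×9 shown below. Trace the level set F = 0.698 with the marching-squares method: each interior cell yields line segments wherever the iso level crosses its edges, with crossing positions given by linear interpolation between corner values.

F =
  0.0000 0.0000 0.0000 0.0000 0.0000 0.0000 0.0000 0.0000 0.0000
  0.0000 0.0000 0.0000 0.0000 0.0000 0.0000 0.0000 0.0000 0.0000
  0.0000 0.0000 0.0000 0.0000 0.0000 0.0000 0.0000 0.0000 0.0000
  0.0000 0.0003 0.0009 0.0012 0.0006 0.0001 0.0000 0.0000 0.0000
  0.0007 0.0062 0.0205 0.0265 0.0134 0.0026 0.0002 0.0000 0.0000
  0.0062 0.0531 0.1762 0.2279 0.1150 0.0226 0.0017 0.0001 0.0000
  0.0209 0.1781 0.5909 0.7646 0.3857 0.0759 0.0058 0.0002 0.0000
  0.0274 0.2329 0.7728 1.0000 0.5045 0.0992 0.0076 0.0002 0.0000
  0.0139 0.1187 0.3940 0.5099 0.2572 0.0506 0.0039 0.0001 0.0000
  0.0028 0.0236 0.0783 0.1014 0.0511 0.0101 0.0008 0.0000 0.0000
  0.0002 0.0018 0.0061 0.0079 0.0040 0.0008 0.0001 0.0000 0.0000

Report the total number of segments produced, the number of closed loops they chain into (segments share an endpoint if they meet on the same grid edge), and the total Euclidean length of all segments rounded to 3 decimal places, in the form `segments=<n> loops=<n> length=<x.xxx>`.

segments=8 loops=1 length=5.187

cell (5,2): code 0100 → (5.876,3.000)–(6.000,2.617)
cell (5,3): code 1000 → (6.000,3.176)–(5.876,3.000)
cell (6,1): code 0100 → (6.589,2.000)–(7.000,1.861)
cell (6,2): code 1110 → (6.000,2.617)–(6.589,2.000)
cell (6,3): code 1001 → (7.000,3.609)–(6.000,3.176)
cell (7,1): code 0010 → (7.000,1.861)–(7.197,2.000)
cell (7,2): code 0011 → (7.197,2.000)–(7.616,3.000)
cell (7,3): code 0001 → (7.616,3.000)–(7.000,3.609)
total: 8 segments, chained into 1 closed loop(s), length Σ = 5.186695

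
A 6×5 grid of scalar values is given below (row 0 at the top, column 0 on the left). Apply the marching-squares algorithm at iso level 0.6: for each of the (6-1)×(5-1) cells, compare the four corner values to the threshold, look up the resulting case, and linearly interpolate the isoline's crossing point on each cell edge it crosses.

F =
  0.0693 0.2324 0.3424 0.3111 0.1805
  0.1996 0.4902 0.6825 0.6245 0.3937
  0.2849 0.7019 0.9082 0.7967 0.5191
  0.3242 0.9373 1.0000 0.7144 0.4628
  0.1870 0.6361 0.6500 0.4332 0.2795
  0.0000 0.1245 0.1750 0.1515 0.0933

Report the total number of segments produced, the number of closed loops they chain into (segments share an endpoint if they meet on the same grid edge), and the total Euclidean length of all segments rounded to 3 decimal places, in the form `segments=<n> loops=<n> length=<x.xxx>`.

cell (0,1): code 0100 → (0.757,2.000)–(1.000,1.571)
cell (0,2): code 1100 → (0.922,3.000)–(0.757,2.000)
cell (0,3): code 1000 → (1.000,3.106)–(0.922,3.000)
cell (1,0): code 0100 → (1.519,1.000)–(2.000,0.756)
cell (1,1): code 1110 → (1.000,1.571)–(1.519,1.000)
cell (1,3): code 1001 → (2.000,3.709)–(1.000,3.106)
cell (2,0): code 0110 → (2.000,0.756)–(3.000,0.450)
cell (2,3): code 1001 → (3.000,3.455)–(2.000,3.709)
cell (3,0): code 0110 → (3.000,0.450)–(4.000,0.920)
cell (3,2): code 1011 → (4.000,2.231)–(3.407,3.000)
cell (3,3): code 0001 → (3.407,3.000)–(3.000,3.455)
cell (4,0): code 0010 → (4.000,0.920)–(4.071,1.000)
cell (4,1): code 0011 → (4.071,1.000)–(4.105,2.000)
cell (4,2): code 0001 → (4.105,2.000)–(4.000,2.231)
total: 14 segments, chained into 1 closed loop(s), length Σ = 10.241709

segments=14 loops=1 length=10.242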